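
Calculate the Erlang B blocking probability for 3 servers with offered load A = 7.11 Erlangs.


B(N,A) = (A^N/N!) / sum(A^k/k!, k=0..N) with N=3, A=7.11 = 0.6421

0.6421


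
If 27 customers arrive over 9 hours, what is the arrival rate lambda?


lambda = total arrivals / time = 27 / 9 = 3.0 per hour

3.0 per hour


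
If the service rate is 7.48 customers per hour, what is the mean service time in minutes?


Mean service time = 60/mu = 60/7.48 = 8.02 minutes

8.02 minutes


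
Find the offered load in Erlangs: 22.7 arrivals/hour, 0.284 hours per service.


Offered load a = lambda * E[S] = 22.7 * 0.284 = 6.45 Erlangs

6.45 Erlangs


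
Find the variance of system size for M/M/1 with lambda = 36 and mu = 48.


rho = 36/48; Var(N) = rho/(1-rho)^2 = 12.0

12.0


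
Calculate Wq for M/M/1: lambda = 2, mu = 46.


rho = 2/46; Wq = rho/(mu - lambda) = 0.001 hours

0.001 hours


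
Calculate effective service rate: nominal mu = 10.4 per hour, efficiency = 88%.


Effective rate = mu * efficiency = 10.4 * 0.88 = 9.15 per hour

9.15 per hour


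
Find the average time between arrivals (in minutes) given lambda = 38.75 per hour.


Mean interarrival time = 60/lambda = 60/38.75 = 1.55 minutes

1.55 minutes


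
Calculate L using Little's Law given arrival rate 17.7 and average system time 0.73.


L = lambda * W = 17.7 * 0.73 = 12.92

12.92


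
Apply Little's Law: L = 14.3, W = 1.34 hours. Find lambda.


lambda = L / W = 14.3 / 1.34 = 10.67 per hour

10.67 per hour


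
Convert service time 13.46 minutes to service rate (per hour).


mu = 60 / avg_service_time = 60 / 13.46 = 4.46 per hour

4.46 per hour


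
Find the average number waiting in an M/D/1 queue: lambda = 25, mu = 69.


M/D/1: Lq = rho^2 / (2*(1-rho)) where rho = 25/69; Lq = 0.1

0.1


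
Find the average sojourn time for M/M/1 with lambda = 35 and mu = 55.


W = 1/(mu - lambda) = 1/(55 - 35) = 0.05 hours

0.05 hours


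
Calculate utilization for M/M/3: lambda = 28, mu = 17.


rho = lambda/(c*mu) = 28/(3*17) = 0.549

0.549


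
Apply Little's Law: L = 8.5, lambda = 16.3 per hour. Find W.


W = L / lambda = 8.5 / 16.3 = 0.5215 hours

0.5215 hours


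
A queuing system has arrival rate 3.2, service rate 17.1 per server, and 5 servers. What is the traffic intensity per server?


rho = lambda / (c * mu) = 3.2 / (5 * 17.1) = 0.0374

0.0374


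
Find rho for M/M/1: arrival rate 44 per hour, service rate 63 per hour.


rho = lambda/mu = 44/63 = 0.6984

0.6984


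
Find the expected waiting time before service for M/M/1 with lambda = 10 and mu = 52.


rho = 10/52; Wq = rho/(mu - lambda) = 0.0046 hours

0.0046 hours


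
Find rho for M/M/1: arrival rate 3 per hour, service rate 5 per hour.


rho = lambda/mu = 3/5 = 0.6

0.6


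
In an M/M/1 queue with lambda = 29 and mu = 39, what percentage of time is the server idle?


Idle fraction = (1 - rho) * 100 = (1 - 29/39) * 100 = 25.6%

25.6%


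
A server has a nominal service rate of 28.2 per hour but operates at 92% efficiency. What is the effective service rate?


Effective rate = mu * efficiency = 28.2 * 0.92 = 25.94 per hour

25.94 per hour


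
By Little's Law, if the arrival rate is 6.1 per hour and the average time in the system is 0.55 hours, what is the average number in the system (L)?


L = lambda * W = 6.1 * 0.55 = 3.36

3.36


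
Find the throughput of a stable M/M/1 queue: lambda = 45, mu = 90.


For a stable queue (lambda < mu), throughput = lambda = 45 per hour

45 per hour


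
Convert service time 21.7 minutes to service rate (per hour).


mu = 60 / avg_service_time = 60 / 21.7 = 2.76 per hour

2.76 per hour


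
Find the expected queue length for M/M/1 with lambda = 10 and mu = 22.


rho = 10/22; Lq = rho^2/(1-rho) = 0.38

0.38


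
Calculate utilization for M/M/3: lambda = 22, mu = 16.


rho = lambda/(c*mu) = 22/(3*16) = 0.4583

0.4583


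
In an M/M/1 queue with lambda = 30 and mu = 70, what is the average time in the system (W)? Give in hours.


W = 1/(mu - lambda) = 1/(70 - 30) = 0.025 hours

0.025 hours


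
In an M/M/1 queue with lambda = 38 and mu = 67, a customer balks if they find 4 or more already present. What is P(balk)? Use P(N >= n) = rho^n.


P(N >= 4) = rho^4 = (38/67)^4 = 0.1035

0.1035


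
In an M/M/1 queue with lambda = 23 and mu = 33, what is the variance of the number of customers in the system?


rho = 23/33; Var(N) = rho/(1-rho)^2 = 7.59

7.59


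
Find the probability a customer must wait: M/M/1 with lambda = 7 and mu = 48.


P(wait) = rho = lambda/mu = 7/48 = 0.1458

0.1458


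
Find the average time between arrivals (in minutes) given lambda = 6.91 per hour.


Mean interarrival time = 60/lambda = 60/6.91 = 8.68 minutes

8.68 minutes


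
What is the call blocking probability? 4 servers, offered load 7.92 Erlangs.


B(N,A) = (A^N/N!) / sum(A^k/k!, k=0..N) with N=4, A=7.92 = 0.5712

0.5712


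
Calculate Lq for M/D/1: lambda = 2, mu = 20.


M/D/1: Lq = rho^2 / (2*(1-rho)) where rho = 2/20; Lq = 0.01

0.01


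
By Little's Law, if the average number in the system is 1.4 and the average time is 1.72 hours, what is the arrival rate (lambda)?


lambda = L / W = 1.4 / 1.72 = 0.81 per hour

0.81 per hour


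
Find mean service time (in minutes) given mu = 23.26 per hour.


Mean service time = 60/mu = 60/23.26 = 2.58 minutes

2.58 minutes


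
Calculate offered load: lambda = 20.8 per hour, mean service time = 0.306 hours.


Offered load a = lambda * E[S] = 20.8 * 0.306 = 6.36 Erlangs

6.36 Erlangs


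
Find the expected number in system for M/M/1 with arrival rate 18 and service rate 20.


rho = 18/20; L = rho/(1-rho) = 9.0

9.0


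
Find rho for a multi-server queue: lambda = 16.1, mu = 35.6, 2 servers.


rho = lambda / (c * mu) = 16.1 / (2 * 35.6) = 0.2261

0.2261


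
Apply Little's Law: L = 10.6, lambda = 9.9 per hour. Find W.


W = L / lambda = 10.6 / 9.9 = 1.0707 hours

1.0707 hours


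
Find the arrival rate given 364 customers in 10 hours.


lambda = total arrivals / time = 364 / 10 = 36.4 per hour

36.4 per hour


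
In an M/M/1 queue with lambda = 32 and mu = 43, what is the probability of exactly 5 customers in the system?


rho = 32/43; P(n) = (1-rho)*rho^n = (1-32/43)*(32/43)^5 = 0.0584

0.0584


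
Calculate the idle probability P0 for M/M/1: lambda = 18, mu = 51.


P0 = 1 - rho = 1 - 18/51 = 0.6471

0.6471


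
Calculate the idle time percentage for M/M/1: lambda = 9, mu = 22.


Idle fraction = (1 - rho) * 100 = (1 - 9/22) * 100 = 59.1%

59.1%


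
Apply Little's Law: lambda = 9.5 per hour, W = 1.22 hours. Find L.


L = lambda * W = 9.5 * 1.22 = 11.59

11.59


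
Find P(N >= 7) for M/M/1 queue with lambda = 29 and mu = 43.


P(N >= 7) = rho^7 = (29/43)^7 = 0.0635

0.0635


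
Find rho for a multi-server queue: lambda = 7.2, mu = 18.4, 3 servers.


rho = lambda / (c * mu) = 7.2 / (3 * 18.4) = 0.1304

0.1304


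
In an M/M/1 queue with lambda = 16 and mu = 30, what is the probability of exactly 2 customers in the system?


rho = 16/30; P(n) = (1-rho)*rho^n = (1-16/30)*(16/30)^2 = 0.1327

0.1327


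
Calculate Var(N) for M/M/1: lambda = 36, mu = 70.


rho = 36/70; Var(N) = rho/(1-rho)^2 = 2.18

2.18


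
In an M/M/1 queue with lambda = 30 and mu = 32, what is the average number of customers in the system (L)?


rho = 30/32; L = rho/(1-rho) = 15.0

15.0


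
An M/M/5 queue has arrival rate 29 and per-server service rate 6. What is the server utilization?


rho = lambda/(c*mu) = 29/(5*6) = 0.9667

0.9667


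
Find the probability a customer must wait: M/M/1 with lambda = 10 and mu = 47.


P(wait) = rho = lambda/mu = 10/47 = 0.2128

0.2128


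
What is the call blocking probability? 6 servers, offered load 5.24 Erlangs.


B(N,A) = (A^N/N!) / sum(A^k/k!, k=0..N) with N=6, A=5.24 = 0.2098

0.2098


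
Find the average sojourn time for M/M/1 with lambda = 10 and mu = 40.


W = 1/(mu - lambda) = 1/(40 - 10) = 0.0333 hours

0.0333 hours


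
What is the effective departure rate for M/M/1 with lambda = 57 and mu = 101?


For a stable queue (lambda < mu), throughput = lambda = 57 per hour

57 per hour


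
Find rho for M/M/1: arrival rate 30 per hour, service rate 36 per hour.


rho = lambda/mu = 30/36 = 0.8333

0.8333


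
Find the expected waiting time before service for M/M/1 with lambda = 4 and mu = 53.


rho = 4/53; Wq = rho/(mu - lambda) = 0.0015 hours

0.0015 hours


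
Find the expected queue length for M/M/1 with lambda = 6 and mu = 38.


rho = 6/38; Lq = rho^2/(1-rho) = 0.03

0.03


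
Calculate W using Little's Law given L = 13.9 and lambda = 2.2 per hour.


W = L / lambda = 13.9 / 2.2 = 6.3182 hours

6.3182 hours


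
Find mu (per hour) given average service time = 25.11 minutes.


mu = 60 / avg_service_time = 60 / 25.11 = 2.39 per hour

2.39 per hour


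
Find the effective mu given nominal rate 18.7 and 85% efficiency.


Effective rate = mu * efficiency = 18.7 * 0.85 = 15.9 per hour

15.9 per hour


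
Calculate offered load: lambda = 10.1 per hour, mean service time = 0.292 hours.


Offered load a = lambda * E[S] = 10.1 * 0.292 = 2.95 Erlangs

2.95 Erlangs


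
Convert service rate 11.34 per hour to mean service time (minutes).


Mean service time = 60/mu = 60/11.34 = 5.29 minutes

5.29 minutes


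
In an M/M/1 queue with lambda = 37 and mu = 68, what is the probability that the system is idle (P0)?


P0 = 1 - rho = 1 - 37/68 = 0.4559

0.4559


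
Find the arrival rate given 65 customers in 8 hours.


lambda = total arrivals / time = 65 / 8 = 8.13 per hour

8.13 per hour


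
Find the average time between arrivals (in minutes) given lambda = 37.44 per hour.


Mean interarrival time = 60/lambda = 60/37.44 = 1.6 minutes

1.6 minutes


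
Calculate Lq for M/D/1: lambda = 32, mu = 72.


M/D/1: Lq = rho^2 / (2*(1-rho)) where rho = 32/72; Lq = 0.18

0.18


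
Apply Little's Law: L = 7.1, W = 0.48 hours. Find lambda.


lambda = L / W = 7.1 / 0.48 = 14.79 per hour

14.79 per hour


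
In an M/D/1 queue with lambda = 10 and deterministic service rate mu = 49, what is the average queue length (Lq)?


M/D/1: Lq = rho^2 / (2*(1-rho)) where rho = 10/49; Lq = 0.03

0.03


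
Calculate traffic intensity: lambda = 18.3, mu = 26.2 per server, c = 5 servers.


rho = lambda / (c * mu) = 18.3 / (5 * 26.2) = 0.1397

0.1397


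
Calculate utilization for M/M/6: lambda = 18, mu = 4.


rho = lambda/(c*mu) = 18/(6*4) = 0.75

0.75


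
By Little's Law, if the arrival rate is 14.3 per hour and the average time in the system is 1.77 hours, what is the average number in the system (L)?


L = lambda * W = 14.3 * 1.77 = 25.31

25.31


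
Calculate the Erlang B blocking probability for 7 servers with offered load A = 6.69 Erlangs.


B(N,A) = (A^N/N!) / sum(A^k/k!, k=0..N) with N=7, A=6.69 = 0.2295

0.2295


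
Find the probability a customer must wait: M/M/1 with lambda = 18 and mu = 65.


P(wait) = rho = lambda/mu = 18/65 = 0.2769

0.2769


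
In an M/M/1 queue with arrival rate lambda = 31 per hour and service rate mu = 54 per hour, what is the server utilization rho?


rho = lambda/mu = 31/54 = 0.5741

0.5741


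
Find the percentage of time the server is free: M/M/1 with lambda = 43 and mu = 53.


Idle fraction = (1 - rho) * 100 = (1 - 43/53) * 100 = 18.9%

18.9%


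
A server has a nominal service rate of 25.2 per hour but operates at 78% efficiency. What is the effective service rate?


Effective rate = mu * efficiency = 25.2 * 0.78 = 19.66 per hour

19.66 per hour


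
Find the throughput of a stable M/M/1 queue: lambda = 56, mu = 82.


For a stable queue (lambda < mu), throughput = lambda = 56 per hour

56 per hour


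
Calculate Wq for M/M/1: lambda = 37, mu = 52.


rho = 37/52; Wq = rho/(mu - lambda) = 0.0474 hours

0.0474 hours


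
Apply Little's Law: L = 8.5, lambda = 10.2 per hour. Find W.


W = L / lambda = 8.5 / 10.2 = 0.8333 hours

0.8333 hours


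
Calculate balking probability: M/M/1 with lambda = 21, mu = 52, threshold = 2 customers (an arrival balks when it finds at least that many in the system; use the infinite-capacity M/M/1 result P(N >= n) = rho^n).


P(N >= 2) = rho^2 = (21/52)^2 = 0.1631

0.1631


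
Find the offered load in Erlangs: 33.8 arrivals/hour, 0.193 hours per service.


Offered load a = lambda * E[S] = 33.8 * 0.193 = 6.52 Erlangs

6.52 Erlangs


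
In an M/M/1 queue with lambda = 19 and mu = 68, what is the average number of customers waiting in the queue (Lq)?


rho = 19/68; Lq = rho^2/(1-rho) = 0.11

0.11


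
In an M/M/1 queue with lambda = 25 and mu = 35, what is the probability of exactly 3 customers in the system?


rho = 25/35; P(n) = (1-rho)*rho^n = (1-25/35)*(25/35)^3 = 0.1041

0.1041


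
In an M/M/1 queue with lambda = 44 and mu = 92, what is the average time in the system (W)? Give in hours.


W = 1/(mu - lambda) = 1/(92 - 44) = 0.0208 hours

0.0208 hours


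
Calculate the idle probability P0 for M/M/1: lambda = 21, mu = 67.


P0 = 1 - rho = 1 - 21/67 = 0.6866

0.6866


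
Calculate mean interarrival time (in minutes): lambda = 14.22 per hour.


Mean interarrival time = 60/lambda = 60/14.22 = 4.22 minutes

4.22 minutes


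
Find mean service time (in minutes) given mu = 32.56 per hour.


Mean service time = 60/mu = 60/32.56 = 1.84 minutes

1.84 minutes


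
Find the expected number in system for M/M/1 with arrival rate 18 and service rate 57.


rho = 18/57; L = rho/(1-rho) = 0.46

0.46


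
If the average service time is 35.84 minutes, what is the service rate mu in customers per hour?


mu = 60 / avg_service_time = 60 / 35.84 = 1.67 per hour

1.67 per hour


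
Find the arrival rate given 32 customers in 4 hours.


lambda = total arrivals / time = 32 / 4 = 8.0 per hour

8.0 per hour


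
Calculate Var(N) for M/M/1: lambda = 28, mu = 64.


rho = 28/64; Var(N) = rho/(1-rho)^2 = 1.38

1.38


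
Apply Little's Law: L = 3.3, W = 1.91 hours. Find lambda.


lambda = L / W = 3.3 / 1.91 = 1.73 per hour

1.73 per hour


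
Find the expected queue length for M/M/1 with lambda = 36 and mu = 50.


rho = 36/50; Lq = rho^2/(1-rho) = 1.85

1.85


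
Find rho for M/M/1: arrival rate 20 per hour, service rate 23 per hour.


rho = lambda/mu = 20/23 = 0.8696

0.8696


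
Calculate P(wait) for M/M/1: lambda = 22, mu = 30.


P(wait) = rho = lambda/mu = 22/30 = 0.7333

0.7333


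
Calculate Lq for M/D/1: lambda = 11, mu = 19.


M/D/1: Lq = rho^2 / (2*(1-rho)) where rho = 11/19; Lq = 0.4

0.4


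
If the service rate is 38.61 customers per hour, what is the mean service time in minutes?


Mean service time = 60/mu = 60/38.61 = 1.55 minutes

1.55 minutes


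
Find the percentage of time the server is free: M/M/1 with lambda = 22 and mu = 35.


Idle fraction = (1 - rho) * 100 = (1 - 22/35) * 100 = 37.1%

37.1%


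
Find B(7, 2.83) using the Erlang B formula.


B(N,A) = (A^N/N!) / sum(A^k/k!, k=0..N) with N=7, A=2.83 = 0.0172

0.0172


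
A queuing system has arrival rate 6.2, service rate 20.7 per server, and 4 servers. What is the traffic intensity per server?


rho = lambda / (c * mu) = 6.2 / (4 * 20.7) = 0.0749

0.0749


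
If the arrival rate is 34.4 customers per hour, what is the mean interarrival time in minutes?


Mean interarrival time = 60/lambda = 60/34.4 = 1.74 minutes

1.74 minutes


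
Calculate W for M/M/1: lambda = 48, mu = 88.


W = 1/(mu - lambda) = 1/(88 - 48) = 0.025 hours

0.025 hours


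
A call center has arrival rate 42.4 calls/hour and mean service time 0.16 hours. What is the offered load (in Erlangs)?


Offered load a = lambda * E[S] = 42.4 * 0.16 = 6.78 Erlangs

6.78 Erlangs


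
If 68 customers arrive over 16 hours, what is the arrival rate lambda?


lambda = total arrivals / time = 68 / 16 = 4.25 per hour

4.25 per hour


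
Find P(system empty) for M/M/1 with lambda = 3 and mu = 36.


P0 = 1 - rho = 1 - 3/36 = 0.9167

0.9167


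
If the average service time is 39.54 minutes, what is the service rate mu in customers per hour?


mu = 60 / avg_service_time = 60 / 39.54 = 1.52 per hour

1.52 per hour


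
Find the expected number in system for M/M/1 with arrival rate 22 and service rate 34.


rho = 22/34; L = rho/(1-rho) = 1.83

1.83


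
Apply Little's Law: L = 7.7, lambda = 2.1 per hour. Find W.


W = L / lambda = 7.7 / 2.1 = 3.6667 hours

3.6667 hours


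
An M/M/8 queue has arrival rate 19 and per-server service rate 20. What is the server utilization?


rho = lambda/(c*mu) = 19/(8*20) = 0.1188

0.1188


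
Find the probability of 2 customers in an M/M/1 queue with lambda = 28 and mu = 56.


rho = 28/56; P(n) = (1-rho)*rho^n = (1-28/56)*(28/56)^2 = 0.125

0.125


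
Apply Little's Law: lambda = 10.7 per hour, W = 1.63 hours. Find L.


L = lambda * W = 10.7 * 1.63 = 17.44

17.44


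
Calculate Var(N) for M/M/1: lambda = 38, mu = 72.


rho = 38/72; Var(N) = rho/(1-rho)^2 = 2.37

2.37


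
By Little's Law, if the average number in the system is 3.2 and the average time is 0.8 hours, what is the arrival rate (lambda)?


lambda = L / W = 3.2 / 0.8 = 4.0 per hour

4.0 per hour


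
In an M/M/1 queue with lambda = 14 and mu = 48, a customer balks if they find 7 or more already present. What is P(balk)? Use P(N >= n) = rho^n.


P(N >= 7) = rho^7 = (14/48)^7 = 0.0002

0.0002


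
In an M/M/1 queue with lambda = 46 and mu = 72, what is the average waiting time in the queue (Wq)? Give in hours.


rho = 46/72; Wq = rho/(mu - lambda) = 0.0246 hours

0.0246 hours


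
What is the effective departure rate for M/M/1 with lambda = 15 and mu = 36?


For a stable queue (lambda < mu), throughput = lambda = 15 per hour

15 per hour


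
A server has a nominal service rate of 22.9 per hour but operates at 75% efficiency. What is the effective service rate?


Effective rate = mu * efficiency = 22.9 * 0.75 = 17.18 per hour

17.18 per hour


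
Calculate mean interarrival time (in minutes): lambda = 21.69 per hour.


Mean interarrival time = 60/lambda = 60/21.69 = 2.77 minutes

2.77 minutes


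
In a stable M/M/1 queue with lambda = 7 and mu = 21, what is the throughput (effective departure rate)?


For a stable queue (lambda < mu), throughput = lambda = 7 per hour

7 per hour


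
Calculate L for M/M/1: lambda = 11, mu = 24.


rho = 11/24; L = rho/(1-rho) = 0.85

0.85


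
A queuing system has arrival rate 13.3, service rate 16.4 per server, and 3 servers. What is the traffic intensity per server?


rho = lambda / (c * mu) = 13.3 / (3 * 16.4) = 0.2703

0.2703


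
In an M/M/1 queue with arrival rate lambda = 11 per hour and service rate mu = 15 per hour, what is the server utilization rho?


rho = lambda/mu = 11/15 = 0.7333

0.7333


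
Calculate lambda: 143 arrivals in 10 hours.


lambda = total arrivals / time = 143 / 10 = 14.3 per hour

14.3 per hour


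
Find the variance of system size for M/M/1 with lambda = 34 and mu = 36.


rho = 34/36; Var(N) = rho/(1-rho)^2 = 306.0

306.0


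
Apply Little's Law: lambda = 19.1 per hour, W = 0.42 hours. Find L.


L = lambda * W = 19.1 * 0.42 = 8.02

8.02


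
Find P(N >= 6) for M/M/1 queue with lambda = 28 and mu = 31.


P(N >= 6) = rho^6 = (28/31)^6 = 0.543

0.543


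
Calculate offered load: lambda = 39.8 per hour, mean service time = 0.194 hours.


Offered load a = lambda * E[S] = 39.8 * 0.194 = 7.72 Erlangs

7.72 Erlangs


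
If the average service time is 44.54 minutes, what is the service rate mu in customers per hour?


mu = 60 / avg_service_time = 60 / 44.54 = 1.35 per hour

1.35 per hour


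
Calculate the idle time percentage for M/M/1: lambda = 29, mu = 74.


Idle fraction = (1 - rho) * 100 = (1 - 29/74) * 100 = 60.8%

60.8%


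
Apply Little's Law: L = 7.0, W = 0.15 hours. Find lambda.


lambda = L / W = 7.0 / 0.15 = 46.67 per hour

46.67 per hour


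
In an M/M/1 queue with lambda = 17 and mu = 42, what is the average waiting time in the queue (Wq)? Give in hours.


rho = 17/42; Wq = rho/(mu - lambda) = 0.0162 hours

0.0162 hours


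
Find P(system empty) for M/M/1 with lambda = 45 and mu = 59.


P0 = 1 - rho = 1 - 45/59 = 0.2373

0.2373


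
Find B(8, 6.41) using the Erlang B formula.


B(N,A) = (A^N/N!) / sum(A^k/k!, k=0..N) with N=8, A=6.41 = 0.145

0.145


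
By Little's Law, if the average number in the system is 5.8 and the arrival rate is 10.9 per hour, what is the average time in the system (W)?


W = L / lambda = 5.8 / 10.9 = 0.5321 hours

0.5321 hours


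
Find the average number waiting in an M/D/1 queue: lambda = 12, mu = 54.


M/D/1: Lq = rho^2 / (2*(1-rho)) where rho = 12/54; Lq = 0.03

0.03


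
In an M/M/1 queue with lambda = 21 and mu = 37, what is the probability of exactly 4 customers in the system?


rho = 21/37; P(n) = (1-rho)*rho^n = (1-21/37)*(21/37)^4 = 0.0449

0.0449


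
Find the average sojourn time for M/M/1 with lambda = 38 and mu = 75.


W = 1/(mu - lambda) = 1/(75 - 38) = 0.027 hours

0.027 hours


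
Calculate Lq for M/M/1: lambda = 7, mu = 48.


rho = 7/48; Lq = rho^2/(1-rho) = 0.02

0.02


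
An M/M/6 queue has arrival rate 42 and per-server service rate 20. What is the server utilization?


rho = lambda/(c*mu) = 42/(6*20) = 0.35

0.35


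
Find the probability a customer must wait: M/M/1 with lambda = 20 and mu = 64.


P(wait) = rho = lambda/mu = 20/64 = 0.3125

0.3125


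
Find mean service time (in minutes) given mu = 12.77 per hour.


Mean service time = 60/mu = 60/12.77 = 4.7 minutes

4.7 minutes


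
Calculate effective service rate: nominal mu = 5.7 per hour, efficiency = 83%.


Effective rate = mu * efficiency = 5.7 * 0.83 = 4.73 per hour

4.73 per hour


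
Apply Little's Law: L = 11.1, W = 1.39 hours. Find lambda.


lambda = L / W = 11.1 / 1.39 = 7.99 per hour

7.99 per hour


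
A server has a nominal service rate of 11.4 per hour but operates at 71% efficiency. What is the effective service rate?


Effective rate = mu * efficiency = 11.4 * 0.71 = 8.09 per hour

8.09 per hour


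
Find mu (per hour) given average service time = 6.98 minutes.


mu = 60 / avg_service_time = 60 / 6.98 = 8.6 per hour

8.6 per hour


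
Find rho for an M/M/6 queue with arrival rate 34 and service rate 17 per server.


rho = lambda/(c*mu) = 34/(6*17) = 0.3333

0.3333


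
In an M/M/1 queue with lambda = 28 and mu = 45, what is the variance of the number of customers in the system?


rho = 28/45; Var(N) = rho/(1-rho)^2 = 4.36

4.36


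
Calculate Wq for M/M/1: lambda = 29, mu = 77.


rho = 29/77; Wq = rho/(mu - lambda) = 0.0078 hours

0.0078 hours


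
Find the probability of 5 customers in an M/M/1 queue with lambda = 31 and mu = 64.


rho = 31/64; P(n) = (1-rho)*rho^n = (1-31/64)*(31/64)^5 = 0.0137

0.0137


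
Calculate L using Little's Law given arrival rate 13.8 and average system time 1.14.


L = lambda * W = 13.8 * 1.14 = 15.73

15.73


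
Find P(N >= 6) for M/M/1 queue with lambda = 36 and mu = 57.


P(N >= 6) = rho^6 = (36/57)^6 = 0.0635

0.0635


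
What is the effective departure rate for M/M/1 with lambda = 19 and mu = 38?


For a stable queue (lambda < mu), throughput = lambda = 19 per hour

19 per hour


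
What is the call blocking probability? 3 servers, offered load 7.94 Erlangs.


B(N,A) = (A^N/N!) / sum(A^k/k!, k=0..N) with N=3, A=7.94 = 0.6734

0.6734


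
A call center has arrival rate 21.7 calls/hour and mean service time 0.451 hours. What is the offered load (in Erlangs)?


Offered load a = lambda * E[S] = 21.7 * 0.451 = 9.79 Erlangs

9.79 Erlangs


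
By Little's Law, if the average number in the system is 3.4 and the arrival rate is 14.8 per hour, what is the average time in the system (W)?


W = L / lambda = 3.4 / 14.8 = 0.2297 hours

0.2297 hours


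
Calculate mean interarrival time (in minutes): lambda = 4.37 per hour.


Mean interarrival time = 60/lambda = 60/4.37 = 13.73 minutes

13.73 minutes


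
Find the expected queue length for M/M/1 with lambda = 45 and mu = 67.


rho = 45/67; Lq = rho^2/(1-rho) = 1.37

1.37


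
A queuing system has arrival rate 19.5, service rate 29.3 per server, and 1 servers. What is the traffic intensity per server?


rho = lambda / (c * mu) = 19.5 / (1 * 29.3) = 0.6655

0.6655


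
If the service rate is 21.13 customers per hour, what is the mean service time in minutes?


Mean service time = 60/mu = 60/21.13 = 2.84 minutes

2.84 minutes


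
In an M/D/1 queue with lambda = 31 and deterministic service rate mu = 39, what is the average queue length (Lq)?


M/D/1: Lq = rho^2 / (2*(1-rho)) where rho = 31/39; Lq = 1.54

1.54


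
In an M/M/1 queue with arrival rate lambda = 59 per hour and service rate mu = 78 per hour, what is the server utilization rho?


rho = lambda/mu = 59/78 = 0.7564

0.7564


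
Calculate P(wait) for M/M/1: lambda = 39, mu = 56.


P(wait) = rho = lambda/mu = 39/56 = 0.6964

0.6964


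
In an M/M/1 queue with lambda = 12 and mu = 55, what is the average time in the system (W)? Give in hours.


W = 1/(mu - lambda) = 1/(55 - 12) = 0.0233 hours

0.0233 hours


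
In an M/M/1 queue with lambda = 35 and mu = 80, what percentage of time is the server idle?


Idle fraction = (1 - rho) * 100 = (1 - 35/80) * 100 = 56.3%

56.3%


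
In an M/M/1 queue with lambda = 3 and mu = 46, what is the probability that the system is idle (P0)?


P0 = 1 - rho = 1 - 3/46 = 0.9348

0.9348


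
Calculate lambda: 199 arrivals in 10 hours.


lambda = total arrivals / time = 199 / 10 = 19.9 per hour

19.9 per hour


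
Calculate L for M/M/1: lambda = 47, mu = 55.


rho = 47/55; L = rho/(1-rho) = 5.87

5.87


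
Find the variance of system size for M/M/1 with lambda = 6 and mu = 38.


rho = 6/38; Var(N) = rho/(1-rho)^2 = 0.22

0.22


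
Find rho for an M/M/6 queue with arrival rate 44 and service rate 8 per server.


rho = lambda/(c*mu) = 44/(6*8) = 0.9167

0.9167


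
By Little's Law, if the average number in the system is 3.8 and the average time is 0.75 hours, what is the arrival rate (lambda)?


lambda = L / W = 3.8 / 0.75 = 5.07 per hour

5.07 per hour


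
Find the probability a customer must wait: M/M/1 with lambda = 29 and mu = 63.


P(wait) = rho = lambda/mu = 29/63 = 0.4603

0.4603


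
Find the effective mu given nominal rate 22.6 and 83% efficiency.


Effective rate = mu * efficiency = 22.6 * 0.83 = 18.76 per hour

18.76 per hour


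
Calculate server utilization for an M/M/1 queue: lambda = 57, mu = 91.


rho = lambda/mu = 57/91 = 0.6264

0.6264


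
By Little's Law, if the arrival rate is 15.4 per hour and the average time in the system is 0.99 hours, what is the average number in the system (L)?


L = lambda * W = 15.4 * 0.99 = 15.25

15.25


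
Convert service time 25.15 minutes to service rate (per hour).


mu = 60 / avg_service_time = 60 / 25.15 = 2.39 per hour

2.39 per hour


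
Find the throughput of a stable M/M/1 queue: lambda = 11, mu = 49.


For a stable queue (lambda < mu), throughput = lambda = 11 per hour

11 per hour


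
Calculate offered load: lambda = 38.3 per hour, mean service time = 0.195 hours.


Offered load a = lambda * E[S] = 38.3 * 0.195 = 7.47 Erlangs

7.47 Erlangs


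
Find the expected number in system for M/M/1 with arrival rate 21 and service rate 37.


rho = 21/37; L = rho/(1-rho) = 1.31

1.31


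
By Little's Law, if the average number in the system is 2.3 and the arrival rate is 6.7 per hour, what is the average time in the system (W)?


W = L / lambda = 2.3 / 6.7 = 0.3433 hours

0.3433 hours


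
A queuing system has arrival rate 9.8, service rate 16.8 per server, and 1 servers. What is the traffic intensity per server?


rho = lambda / (c * mu) = 9.8 / (1 * 16.8) = 0.5833

0.5833


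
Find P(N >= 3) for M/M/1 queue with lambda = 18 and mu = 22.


P(N >= 3) = rho^3 = (18/22)^3 = 0.5477

0.5477


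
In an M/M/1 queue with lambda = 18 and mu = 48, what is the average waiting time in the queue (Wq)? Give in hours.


rho = 18/48; Wq = rho/(mu - lambda) = 0.0125 hours

0.0125 hours


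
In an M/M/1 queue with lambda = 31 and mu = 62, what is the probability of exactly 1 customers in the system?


rho = 31/62; P(n) = (1-rho)*rho^n = (1-31/62)*(31/62)^1 = 0.25

0.25


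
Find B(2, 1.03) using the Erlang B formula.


B(N,A) = (A^N/N!) / sum(A^k/k!, k=0..N) with N=2, A=1.03 = 0.2072

0.2072


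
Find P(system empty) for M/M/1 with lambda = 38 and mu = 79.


P0 = 1 - rho = 1 - 38/79 = 0.519

0.519


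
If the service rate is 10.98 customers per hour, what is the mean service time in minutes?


Mean service time = 60/mu = 60/10.98 = 5.46 minutes

5.46 minutes


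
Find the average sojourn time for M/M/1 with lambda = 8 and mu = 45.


W = 1/(mu - lambda) = 1/(45 - 8) = 0.027 hours

0.027 hours


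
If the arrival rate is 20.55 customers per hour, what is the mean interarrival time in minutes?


Mean interarrival time = 60/lambda = 60/20.55 = 2.92 minutes

2.92 minutes


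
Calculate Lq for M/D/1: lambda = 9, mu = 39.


M/D/1: Lq = rho^2 / (2*(1-rho)) where rho = 9/39; Lq = 0.03

0.03


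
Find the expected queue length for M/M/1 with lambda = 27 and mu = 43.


rho = 27/43; Lq = rho^2/(1-rho) = 1.06

1.06


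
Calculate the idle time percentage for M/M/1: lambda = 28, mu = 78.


Idle fraction = (1 - rho) * 100 = (1 - 28/78) * 100 = 64.1%

64.1%


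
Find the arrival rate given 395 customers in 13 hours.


lambda = total arrivals / time = 395 / 13 = 30.38 per hour

30.38 per hour


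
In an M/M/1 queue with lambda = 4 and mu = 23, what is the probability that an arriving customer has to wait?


P(wait) = rho = lambda/mu = 4/23 = 0.1739

0.1739


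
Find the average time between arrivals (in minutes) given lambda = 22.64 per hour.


Mean interarrival time = 60/lambda = 60/22.64 = 2.65 minutes

2.65 minutes


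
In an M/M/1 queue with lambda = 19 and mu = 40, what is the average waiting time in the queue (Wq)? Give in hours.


rho = 19/40; Wq = rho/(mu - lambda) = 0.0226 hours

0.0226 hours


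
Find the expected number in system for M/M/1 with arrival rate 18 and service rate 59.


rho = 18/59; L = rho/(1-rho) = 0.44

0.44


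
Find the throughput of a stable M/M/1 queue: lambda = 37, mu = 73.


For a stable queue (lambda < mu), throughput = lambda = 37 per hour

37 per hour


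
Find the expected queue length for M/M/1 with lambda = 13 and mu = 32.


rho = 13/32; Lq = rho^2/(1-rho) = 0.28

0.28


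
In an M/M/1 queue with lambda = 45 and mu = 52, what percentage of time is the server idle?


Idle fraction = (1 - rho) * 100 = (1 - 45/52) * 100 = 13.5%

13.5%


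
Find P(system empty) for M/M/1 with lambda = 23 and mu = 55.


P0 = 1 - rho = 1 - 23/55 = 0.5818

0.5818


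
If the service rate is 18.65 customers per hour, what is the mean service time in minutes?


Mean service time = 60/mu = 60/18.65 = 3.22 minutes

3.22 minutes


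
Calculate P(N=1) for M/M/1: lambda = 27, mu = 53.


rho = 27/53; P(n) = (1-rho)*rho^n = (1-27/53)*(27/53)^1 = 0.2499

0.2499


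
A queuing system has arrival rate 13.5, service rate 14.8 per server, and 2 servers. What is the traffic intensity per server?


rho = lambda / (c * mu) = 13.5 / (2 * 14.8) = 0.4561

0.4561


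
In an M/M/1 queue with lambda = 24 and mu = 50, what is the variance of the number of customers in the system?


rho = 24/50; Var(N) = rho/(1-rho)^2 = 1.78

1.78


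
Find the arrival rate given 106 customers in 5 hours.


lambda = total arrivals / time = 106 / 5 = 21.2 per hour

21.2 per hour


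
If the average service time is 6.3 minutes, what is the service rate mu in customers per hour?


mu = 60 / avg_service_time = 60 / 6.3 = 9.52 per hour

9.52 per hour


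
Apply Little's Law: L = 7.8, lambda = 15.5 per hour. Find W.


W = L / lambda = 7.8 / 15.5 = 0.5032 hours

0.5032 hours


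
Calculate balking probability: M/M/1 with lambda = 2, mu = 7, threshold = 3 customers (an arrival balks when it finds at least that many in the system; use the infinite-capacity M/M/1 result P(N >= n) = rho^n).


P(N >= 3) = rho^3 = (2/7)^3 = 0.0233

0.0233


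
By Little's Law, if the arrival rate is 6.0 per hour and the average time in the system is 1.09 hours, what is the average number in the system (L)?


L = lambda * W = 6.0 * 1.09 = 6.54

6.54


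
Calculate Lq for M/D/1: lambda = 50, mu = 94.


M/D/1: Lq = rho^2 / (2*(1-rho)) where rho = 50/94; Lq = 0.3

0.3


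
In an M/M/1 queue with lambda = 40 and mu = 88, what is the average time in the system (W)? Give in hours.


W = 1/(mu - lambda) = 1/(88 - 40) = 0.0208 hours

0.0208 hours


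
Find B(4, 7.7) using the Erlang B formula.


B(N,A) = (A^N/N!) / sum(A^k/k!, k=0..N) with N=4, A=7.7 = 0.5614

0.5614


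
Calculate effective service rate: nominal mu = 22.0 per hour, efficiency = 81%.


Effective rate = mu * efficiency = 22.0 * 0.81 = 17.82 per hour

17.82 per hour


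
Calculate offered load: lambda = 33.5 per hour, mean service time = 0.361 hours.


Offered load a = lambda * E[S] = 33.5 * 0.361 = 12.09 Erlangs

12.09 Erlangs


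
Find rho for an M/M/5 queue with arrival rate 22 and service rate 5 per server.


rho = lambda/(c*mu) = 22/(5*5) = 0.88

0.88


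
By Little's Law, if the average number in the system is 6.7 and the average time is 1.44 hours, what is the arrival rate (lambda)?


lambda = L / W = 6.7 / 1.44 = 4.65 per hour

4.65 per hour


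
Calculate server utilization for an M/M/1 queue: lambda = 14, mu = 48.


rho = lambda/mu = 14/48 = 0.2917

0.2917


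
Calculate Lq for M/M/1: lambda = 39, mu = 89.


rho = 39/89; Lq = rho^2/(1-rho) = 0.34

0.34


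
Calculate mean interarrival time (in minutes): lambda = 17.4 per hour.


Mean interarrival time = 60/lambda = 60/17.4 = 3.45 minutes

3.45 minutes


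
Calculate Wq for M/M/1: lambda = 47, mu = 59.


rho = 47/59; Wq = rho/(mu - lambda) = 0.0664 hours

0.0664 hours


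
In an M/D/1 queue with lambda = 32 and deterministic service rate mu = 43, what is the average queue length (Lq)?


M/D/1: Lq = rho^2 / (2*(1-rho)) where rho = 32/43; Lq = 1.08

1.08


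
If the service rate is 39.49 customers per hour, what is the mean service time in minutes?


Mean service time = 60/mu = 60/39.49 = 1.52 minutes

1.52 minutes


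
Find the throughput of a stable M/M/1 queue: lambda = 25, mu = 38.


For a stable queue (lambda < mu), throughput = lambda = 25 per hour

25 per hour


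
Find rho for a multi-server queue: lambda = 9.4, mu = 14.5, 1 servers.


rho = lambda / (c * mu) = 9.4 / (1 * 14.5) = 0.6483

0.6483


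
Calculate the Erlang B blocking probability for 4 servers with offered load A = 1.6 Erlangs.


B(N,A) = (A^N/N!) / sum(A^k/k!, k=0..N) with N=4, A=1.6 = 0.0565

0.0565


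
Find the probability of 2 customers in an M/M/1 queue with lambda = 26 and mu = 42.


rho = 26/42; P(n) = (1-rho)*rho^n = (1-26/42)*(26/42)^2 = 0.146

0.146


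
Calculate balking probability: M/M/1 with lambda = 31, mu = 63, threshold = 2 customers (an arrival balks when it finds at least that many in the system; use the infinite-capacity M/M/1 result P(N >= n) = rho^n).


P(N >= 2) = rho^2 = (31/63)^2 = 0.2421

0.2421


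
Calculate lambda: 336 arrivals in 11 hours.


lambda = total arrivals / time = 336 / 11 = 30.55 per hour

30.55 per hour


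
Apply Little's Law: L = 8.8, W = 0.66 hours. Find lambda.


lambda = L / W = 8.8 / 0.66 = 13.33 per hour

13.33 per hour


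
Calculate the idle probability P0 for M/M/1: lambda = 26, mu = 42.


P0 = 1 - rho = 1 - 26/42 = 0.381

0.381


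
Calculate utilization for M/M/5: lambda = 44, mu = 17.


rho = lambda/(c*mu) = 44/(5*17) = 0.5176

0.5176


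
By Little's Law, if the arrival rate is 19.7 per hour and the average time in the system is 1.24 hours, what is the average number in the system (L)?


L = lambda * W = 19.7 * 1.24 = 24.43

24.43


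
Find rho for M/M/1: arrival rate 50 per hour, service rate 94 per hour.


rho = lambda/mu = 50/94 = 0.5319

0.5319


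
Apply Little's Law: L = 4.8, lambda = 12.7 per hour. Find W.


W = L / lambda = 4.8 / 12.7 = 0.378 hours

0.378 hours


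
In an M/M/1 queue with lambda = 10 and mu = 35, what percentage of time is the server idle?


Idle fraction = (1 - rho) * 100 = (1 - 10/35) * 100 = 71.4%

71.4%


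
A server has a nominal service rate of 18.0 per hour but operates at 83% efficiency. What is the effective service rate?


Effective rate = mu * efficiency = 18.0 * 0.83 = 14.94 per hour

14.94 per hour


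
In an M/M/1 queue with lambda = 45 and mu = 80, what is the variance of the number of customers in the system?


rho = 45/80; Var(N) = rho/(1-rho)^2 = 2.94

2.94


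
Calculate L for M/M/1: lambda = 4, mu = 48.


rho = 4/48; L = rho/(1-rho) = 0.09

0.09


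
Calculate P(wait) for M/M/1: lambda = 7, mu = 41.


P(wait) = rho = lambda/mu = 7/41 = 0.1707

0.1707


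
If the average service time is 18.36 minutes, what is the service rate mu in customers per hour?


mu = 60 / avg_service_time = 60 / 18.36 = 3.27 per hour

3.27 per hour


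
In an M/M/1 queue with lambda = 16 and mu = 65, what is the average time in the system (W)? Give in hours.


W = 1/(mu - lambda) = 1/(65 - 16) = 0.0204 hours

0.0204 hours


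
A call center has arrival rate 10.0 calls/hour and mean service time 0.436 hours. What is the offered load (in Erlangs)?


Offered load a = lambda * E[S] = 10.0 * 0.436 = 4.36 Erlangs

4.36 Erlangs


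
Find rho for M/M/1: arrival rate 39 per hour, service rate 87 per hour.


rho = lambda/mu = 39/87 = 0.4483

0.4483


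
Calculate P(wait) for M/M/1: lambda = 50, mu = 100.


P(wait) = rho = lambda/mu = 50/100 = 0.5

0.5


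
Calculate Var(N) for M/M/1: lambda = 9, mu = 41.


rho = 9/41; Var(N) = rho/(1-rho)^2 = 0.36

0.36


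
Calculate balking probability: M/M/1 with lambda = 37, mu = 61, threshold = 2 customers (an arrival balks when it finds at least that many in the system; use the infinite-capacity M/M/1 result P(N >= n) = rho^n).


P(N >= 2) = rho^2 = (37/61)^2 = 0.3679

0.3679


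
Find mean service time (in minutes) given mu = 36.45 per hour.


Mean service time = 60/mu = 60/36.45 = 1.65 minutes

1.65 minutes


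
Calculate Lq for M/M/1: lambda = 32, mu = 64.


rho = 32/64; Lq = rho^2/(1-rho) = 0.5

0.5


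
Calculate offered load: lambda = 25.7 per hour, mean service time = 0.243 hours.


Offered load a = lambda * E[S] = 25.7 * 0.243 = 6.25 Erlangs

6.25 Erlangs


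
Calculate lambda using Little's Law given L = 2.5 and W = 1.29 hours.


lambda = L / W = 2.5 / 1.29 = 1.94 per hour

1.94 per hour
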